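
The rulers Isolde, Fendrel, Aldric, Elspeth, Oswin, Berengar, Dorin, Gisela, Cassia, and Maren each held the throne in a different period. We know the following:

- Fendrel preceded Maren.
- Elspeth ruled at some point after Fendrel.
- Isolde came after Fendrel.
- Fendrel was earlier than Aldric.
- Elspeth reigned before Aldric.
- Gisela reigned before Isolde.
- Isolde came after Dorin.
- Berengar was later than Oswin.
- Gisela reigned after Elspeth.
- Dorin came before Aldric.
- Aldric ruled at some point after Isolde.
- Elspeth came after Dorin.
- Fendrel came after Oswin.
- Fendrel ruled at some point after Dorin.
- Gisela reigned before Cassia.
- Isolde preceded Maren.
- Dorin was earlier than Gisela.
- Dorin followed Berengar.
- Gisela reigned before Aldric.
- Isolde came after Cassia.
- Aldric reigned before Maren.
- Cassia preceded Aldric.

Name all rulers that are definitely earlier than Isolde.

Directly stated before Isolde: Cassia, Dorin, Fendrel, and Gisela.
Berengar reaches Isolde via Berengar → Dorin → Isolde.
Elspeth reaches Isolde via Elspeth → Gisela → Isolde.
Oswin reaches Isolde via Oswin → Fendrel → Isolde.

Berengar, Cassia, Dorin, Elspeth, Fendrel, Gisela, Oswin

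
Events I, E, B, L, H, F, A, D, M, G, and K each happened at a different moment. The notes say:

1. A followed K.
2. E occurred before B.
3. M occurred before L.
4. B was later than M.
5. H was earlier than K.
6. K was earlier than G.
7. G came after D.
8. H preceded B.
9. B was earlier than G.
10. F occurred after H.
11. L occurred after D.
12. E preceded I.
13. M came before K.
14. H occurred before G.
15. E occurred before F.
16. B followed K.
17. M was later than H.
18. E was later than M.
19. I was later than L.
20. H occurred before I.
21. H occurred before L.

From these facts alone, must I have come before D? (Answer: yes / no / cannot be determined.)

no

Tracing the constraints gives D → L → I, so D must come before I.
That means I cannot be before D.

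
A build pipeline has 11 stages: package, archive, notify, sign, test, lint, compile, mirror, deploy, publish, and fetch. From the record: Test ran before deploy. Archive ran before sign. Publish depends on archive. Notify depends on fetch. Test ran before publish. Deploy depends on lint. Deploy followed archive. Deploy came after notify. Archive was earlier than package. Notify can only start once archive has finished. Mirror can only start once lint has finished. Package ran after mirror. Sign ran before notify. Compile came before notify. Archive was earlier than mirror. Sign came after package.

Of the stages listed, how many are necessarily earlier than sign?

Directly stated before sign: archive and package.
Lint reaches sign via lint → mirror → package → sign.
Mirror reaches sign via mirror → package → sign.
No chain forces fetch (or any of the others) ahead of sign.
That's archive, lint, mirror, and package — 4 in all.

4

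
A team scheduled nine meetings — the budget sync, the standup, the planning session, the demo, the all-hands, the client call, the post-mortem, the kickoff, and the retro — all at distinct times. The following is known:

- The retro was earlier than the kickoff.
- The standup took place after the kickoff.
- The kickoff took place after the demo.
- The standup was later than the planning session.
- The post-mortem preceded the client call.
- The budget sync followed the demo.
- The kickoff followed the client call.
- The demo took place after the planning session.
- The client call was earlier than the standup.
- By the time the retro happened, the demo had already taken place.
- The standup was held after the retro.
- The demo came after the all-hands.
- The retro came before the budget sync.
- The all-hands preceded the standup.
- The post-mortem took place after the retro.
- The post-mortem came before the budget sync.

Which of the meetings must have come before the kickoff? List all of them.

the all-hands, the client call, the demo, the planning session, the post-mortem, the retro

Directly stated before the kickoff: the client call, the demo, and the retro.
The all-hands reaches the kickoff via the all-hands → the demo → the kickoff.
The planning session reaches the kickoff via the planning session → the demo → the kickoff.
The post-mortem reaches the kickoff via the post-mortem → the client call → the kickoff.
No chain forces the budget sync (or any of the others) ahead of the kickoff.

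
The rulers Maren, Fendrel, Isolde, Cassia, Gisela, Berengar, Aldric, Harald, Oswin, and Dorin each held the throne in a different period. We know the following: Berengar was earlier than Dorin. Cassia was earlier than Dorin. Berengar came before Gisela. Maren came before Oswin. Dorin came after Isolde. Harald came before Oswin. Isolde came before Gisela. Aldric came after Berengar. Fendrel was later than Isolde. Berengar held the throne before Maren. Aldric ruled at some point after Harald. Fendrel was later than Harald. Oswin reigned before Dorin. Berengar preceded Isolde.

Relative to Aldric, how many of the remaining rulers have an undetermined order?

Forced before Aldric: Berengar and Harald.
That leaves Cassia, Dorin, Fendrel, Gisela, Isolde, Maren, and Oswin with no forced order relative to Aldric — 7.

7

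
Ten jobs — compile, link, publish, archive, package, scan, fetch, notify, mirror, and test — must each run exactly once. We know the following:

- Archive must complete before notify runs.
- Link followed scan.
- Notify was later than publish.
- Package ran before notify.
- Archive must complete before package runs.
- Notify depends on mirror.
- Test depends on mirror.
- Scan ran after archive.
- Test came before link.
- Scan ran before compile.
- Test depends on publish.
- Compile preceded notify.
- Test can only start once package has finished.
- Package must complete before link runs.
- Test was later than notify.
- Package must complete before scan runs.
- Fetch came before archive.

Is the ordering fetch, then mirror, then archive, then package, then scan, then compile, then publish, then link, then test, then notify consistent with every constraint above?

The constraints require notify before test, but in the proposed sequence test appears ahead of notify. That one violation is enough.

no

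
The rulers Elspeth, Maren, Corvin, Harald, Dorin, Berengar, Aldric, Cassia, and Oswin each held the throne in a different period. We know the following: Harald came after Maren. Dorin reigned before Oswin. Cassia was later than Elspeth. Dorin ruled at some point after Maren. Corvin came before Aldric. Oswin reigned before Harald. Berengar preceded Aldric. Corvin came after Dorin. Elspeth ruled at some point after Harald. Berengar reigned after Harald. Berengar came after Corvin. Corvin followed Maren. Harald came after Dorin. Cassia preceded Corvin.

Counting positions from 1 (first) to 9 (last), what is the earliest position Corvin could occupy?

7

Cassia, Dorin, Elspeth, Harald, Maren, and Oswin must all come before Corvin — 6 forced predecessors.
Nothing else is forced ahead of Corvin, so their earliest slot is position 6 + 1 = 7.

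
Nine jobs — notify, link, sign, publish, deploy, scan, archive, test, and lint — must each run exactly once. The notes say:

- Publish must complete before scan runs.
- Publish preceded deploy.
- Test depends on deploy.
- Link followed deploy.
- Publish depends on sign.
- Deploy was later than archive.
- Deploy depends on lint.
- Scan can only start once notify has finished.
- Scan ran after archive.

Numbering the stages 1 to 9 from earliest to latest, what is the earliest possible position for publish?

2

Sign must come before publish — 1 forced predecessor.
Nothing else is forced ahead of publish, so its earliest slot is position 1 + 1 = 2.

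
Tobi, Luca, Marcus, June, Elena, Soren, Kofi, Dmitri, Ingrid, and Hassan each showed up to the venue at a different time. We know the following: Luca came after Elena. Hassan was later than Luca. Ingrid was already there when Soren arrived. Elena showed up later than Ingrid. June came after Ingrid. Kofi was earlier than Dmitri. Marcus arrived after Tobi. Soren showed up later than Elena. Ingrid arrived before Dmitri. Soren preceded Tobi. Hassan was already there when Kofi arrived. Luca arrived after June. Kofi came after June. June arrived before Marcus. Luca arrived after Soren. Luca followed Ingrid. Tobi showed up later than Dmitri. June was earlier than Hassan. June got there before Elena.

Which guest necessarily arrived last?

Marcus

Every other guest has a chain of constraints placing them before Marcus, so Marcus is last.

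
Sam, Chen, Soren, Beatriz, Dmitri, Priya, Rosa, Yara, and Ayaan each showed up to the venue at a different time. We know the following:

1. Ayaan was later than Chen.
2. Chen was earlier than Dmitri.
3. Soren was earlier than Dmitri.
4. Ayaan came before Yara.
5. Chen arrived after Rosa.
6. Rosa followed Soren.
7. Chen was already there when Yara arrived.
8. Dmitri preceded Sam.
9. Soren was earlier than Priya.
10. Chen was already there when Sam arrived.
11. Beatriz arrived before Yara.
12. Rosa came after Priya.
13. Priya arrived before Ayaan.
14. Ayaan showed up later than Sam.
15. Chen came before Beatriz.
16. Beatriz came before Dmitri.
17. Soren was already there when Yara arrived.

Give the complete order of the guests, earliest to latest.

Soren, Priya, Rosa, Chen, Beatriz, Dmitri, Sam, Ayaan, Yara

The constraints fix every adjacent pair, so only one ordering works:
Soren → Priya → Rosa → Chen → Beatriz → Dmitri → Sam → Ayaan → Yara.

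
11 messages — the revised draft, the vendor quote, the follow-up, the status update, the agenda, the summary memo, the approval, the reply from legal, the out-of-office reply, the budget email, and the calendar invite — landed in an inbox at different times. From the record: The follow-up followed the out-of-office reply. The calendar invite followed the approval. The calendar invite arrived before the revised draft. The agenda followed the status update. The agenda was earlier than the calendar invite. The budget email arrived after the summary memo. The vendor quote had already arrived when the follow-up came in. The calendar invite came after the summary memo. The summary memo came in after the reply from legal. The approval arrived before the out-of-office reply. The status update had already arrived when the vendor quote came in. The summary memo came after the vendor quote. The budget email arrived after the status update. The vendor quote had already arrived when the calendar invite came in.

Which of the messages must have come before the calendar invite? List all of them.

Directly stated before the calendar invite: the agenda, the approval, the summary memo, and the vendor quote.
The reply from legal reaches the calendar invite via the reply from legal → the summary memo → the calendar invite.
The status update reaches the calendar invite via the status update → the vendor quote → the calendar invite.

the agenda, the approval, the reply from legal, the status update, the summary memo, the vendor quote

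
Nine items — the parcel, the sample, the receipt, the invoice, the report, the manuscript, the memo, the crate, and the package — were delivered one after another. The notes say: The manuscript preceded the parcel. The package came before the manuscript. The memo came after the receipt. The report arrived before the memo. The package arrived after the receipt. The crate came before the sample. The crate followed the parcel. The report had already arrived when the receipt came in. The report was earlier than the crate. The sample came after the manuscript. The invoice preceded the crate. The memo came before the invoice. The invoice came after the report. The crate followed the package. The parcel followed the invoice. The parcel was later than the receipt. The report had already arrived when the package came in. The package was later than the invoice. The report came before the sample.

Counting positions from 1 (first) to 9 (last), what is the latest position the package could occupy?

The package must come before the crate, the manuscript, the parcel, and the sample — 4 items forced after it.
Everything else can be placed before the package in some valid order, so the package can sit as late as position 9 − 4 = 5.

5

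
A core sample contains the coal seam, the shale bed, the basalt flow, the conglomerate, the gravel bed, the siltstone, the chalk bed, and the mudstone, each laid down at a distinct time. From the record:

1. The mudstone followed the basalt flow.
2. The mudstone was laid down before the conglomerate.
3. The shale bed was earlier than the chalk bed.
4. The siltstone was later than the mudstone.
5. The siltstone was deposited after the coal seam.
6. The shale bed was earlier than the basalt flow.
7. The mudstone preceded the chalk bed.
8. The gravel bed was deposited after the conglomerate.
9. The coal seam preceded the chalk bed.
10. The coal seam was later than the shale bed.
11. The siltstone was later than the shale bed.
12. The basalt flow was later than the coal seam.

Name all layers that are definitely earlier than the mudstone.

Directly stated before the mudstone: the basalt flow.
The coal seam reaches the mudstone via the coal seam → the basalt flow → the mudstone.
The shale bed reaches the mudstone via the shale bed → the basalt flow → the mudstone.
No chain forces the siltstone (or any of the others) ahead of the mudstone.

the basalt flow, the coal seam, the shale bed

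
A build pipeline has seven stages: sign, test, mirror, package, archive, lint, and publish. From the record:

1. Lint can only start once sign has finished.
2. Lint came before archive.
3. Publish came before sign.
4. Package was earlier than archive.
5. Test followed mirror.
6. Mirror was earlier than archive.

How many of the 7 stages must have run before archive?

5

Directly stated before archive: lint, mirror, and package.
Publish reaches archive via publish → sign → lint → archive.
Sign reaches archive via sign → lint → archive.
That's lint, mirror, package, publish, and sign — 5 in all.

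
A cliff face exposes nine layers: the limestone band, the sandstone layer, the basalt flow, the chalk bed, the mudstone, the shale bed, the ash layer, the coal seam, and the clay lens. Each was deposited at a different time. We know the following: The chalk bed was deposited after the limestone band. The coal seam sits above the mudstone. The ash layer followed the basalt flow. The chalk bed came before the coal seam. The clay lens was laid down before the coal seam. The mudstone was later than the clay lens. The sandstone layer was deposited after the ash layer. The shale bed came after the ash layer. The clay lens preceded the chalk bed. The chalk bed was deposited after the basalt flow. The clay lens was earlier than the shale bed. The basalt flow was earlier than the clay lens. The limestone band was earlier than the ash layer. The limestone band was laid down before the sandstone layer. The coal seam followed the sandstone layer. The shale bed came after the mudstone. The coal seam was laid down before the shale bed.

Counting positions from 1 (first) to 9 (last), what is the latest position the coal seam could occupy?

8

The coal seam must come before the shale bed — 1 layer forced after it.
Everything else can be placed before the coal seam in some valid order, so the coal seam can sit as late as position 9 − 1 = 8.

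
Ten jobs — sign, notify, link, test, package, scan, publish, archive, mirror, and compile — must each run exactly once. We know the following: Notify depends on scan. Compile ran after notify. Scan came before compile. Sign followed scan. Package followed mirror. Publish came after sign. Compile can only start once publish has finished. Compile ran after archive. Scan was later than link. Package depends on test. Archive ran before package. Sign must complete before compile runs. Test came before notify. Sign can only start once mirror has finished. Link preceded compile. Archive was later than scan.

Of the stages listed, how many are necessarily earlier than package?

Directly stated before package: archive, mirror, and test.
Link reaches package via link → scan → archive → package.
Scan reaches package via scan → archive → package.
That's archive, link, mirror, scan, and test — 5 in all.

5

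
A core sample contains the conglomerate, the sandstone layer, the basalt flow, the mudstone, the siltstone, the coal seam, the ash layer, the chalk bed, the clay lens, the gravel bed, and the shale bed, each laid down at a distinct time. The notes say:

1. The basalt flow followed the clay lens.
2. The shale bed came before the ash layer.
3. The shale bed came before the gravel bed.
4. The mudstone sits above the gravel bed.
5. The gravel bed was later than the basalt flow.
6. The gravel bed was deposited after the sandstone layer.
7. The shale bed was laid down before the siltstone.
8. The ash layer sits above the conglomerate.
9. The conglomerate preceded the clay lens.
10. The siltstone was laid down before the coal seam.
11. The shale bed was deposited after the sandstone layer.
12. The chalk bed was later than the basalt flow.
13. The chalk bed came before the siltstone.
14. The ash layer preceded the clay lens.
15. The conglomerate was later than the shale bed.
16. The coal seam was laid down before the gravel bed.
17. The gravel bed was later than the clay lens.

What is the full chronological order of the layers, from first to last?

The constraints fix every adjacent pair, so only one ordering works:
the sandstone layer → the shale bed → the conglomerate → the ash layer → the clay lens → the basalt flow → the chalk bed → the siltstone → the coal seam → the gravel bed → the mudstone.

the sandstone layer, the shale bed, the conglomerate, the ash layer, the clay lens, the basalt flow, the chalk bed, the siltstone, the coal seam, the gravel bed, the mudstone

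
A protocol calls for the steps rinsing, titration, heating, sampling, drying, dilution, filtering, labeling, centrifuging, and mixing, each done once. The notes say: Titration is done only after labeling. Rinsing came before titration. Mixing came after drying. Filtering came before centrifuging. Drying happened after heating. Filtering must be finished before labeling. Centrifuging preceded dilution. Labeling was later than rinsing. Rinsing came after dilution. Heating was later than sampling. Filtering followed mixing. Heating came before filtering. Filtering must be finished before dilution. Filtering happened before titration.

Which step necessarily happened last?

Every other step has a chain of constraints placing it before titration, so titration is last.

titration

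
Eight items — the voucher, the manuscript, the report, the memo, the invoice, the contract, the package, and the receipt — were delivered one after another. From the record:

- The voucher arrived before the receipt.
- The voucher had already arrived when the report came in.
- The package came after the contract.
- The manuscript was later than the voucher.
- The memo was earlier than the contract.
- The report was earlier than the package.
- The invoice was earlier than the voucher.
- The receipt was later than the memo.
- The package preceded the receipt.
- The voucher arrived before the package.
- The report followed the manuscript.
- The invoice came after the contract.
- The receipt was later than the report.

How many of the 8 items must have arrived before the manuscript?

4

Directly stated before the manuscript: the voucher.
The contract reaches the manuscript via the contract → the invoice → the voucher → the manuscript.
The invoice reaches the manuscript via the invoice → the voucher → the manuscript.
The memo reaches the manuscript via the memo → the contract → the invoice → the voucher → the manuscript.
No chain forces the package (or any of the others) ahead of the manuscript.
That's the contract, the invoice, the memo, and the voucher — 4 in all.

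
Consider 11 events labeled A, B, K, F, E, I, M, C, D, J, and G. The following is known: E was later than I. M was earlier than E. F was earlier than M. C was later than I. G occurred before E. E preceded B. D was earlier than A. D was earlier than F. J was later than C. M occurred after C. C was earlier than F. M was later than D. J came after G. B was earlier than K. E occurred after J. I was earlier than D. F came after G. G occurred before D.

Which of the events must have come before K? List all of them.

Directly stated before K: B.
C reaches K via C → M → E → B → K.
D reaches K via D → M → E → B → K.
E reaches K via E → B → K.
Likewise F, G, I, J, and M each reach K by chaining the stated constraints.
No chain forces A ahead of K.

B, C, D, E, F, G, I, J, M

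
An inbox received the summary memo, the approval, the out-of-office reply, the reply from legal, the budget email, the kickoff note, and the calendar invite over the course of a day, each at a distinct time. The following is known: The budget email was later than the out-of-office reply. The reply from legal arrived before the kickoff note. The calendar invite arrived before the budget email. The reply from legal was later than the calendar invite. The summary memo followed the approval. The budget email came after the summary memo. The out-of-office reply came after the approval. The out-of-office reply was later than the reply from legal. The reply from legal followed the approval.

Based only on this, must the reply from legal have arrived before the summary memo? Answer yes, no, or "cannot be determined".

No chain of stated constraints runs from the reply from legal to the summary memo, and none runs from the summary memo to the reply from legal either.
So the relative order of the reply from legal and the summary memo is not fixed by the given facts.

cannot be determined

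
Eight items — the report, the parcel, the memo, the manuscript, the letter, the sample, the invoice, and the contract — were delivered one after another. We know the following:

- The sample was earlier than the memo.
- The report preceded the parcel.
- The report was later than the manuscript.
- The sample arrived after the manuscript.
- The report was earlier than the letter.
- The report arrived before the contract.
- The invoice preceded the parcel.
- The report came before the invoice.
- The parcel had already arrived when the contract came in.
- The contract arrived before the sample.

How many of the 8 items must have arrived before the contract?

Directly stated before the contract: the parcel and the report.
The invoice reaches the contract via the invoice → the parcel → the contract.
The manuscript reaches the contract via the manuscript → the report → the contract.
That's the invoice, the manuscript, the parcel, and the report — 4 in all.

4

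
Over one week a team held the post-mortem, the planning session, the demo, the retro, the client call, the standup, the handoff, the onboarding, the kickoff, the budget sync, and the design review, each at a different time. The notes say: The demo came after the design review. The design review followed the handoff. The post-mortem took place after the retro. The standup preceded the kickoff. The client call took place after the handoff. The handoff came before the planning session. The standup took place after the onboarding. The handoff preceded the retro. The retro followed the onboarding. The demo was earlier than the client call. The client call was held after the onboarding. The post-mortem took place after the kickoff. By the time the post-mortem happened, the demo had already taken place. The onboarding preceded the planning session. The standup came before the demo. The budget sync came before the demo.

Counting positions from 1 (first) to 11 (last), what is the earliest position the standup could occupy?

2

The onboarding must come before the standup — 1 forced predecessor.
Nothing else is forced ahead of the standup, so its earliest slot is position 1 + 1 = 2.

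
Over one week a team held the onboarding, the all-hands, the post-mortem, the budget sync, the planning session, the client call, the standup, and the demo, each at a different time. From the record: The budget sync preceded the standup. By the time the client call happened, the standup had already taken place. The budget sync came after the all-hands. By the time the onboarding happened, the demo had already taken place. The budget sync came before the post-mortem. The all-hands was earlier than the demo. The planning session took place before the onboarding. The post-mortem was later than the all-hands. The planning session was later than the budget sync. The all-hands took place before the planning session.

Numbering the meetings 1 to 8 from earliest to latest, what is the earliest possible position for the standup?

The all-hands and the budget sync must both come before the standup — 2 forced predecessors.
Nothing else is forced ahead of the standup, so its earliest slot is position 2 + 1 = 3.

3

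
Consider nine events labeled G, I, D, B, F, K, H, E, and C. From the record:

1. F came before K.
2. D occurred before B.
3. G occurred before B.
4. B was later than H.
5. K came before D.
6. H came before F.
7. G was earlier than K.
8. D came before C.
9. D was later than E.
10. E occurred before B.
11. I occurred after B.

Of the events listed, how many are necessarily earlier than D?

Directly stated before D: E and K.
F reaches D via F → K → D.
G reaches D via G → K → D.
H reaches D via H → F → K → D.
No chain forces C (or any of the others) ahead of D.
That's E, F, G, H, and K — 5 in all.

5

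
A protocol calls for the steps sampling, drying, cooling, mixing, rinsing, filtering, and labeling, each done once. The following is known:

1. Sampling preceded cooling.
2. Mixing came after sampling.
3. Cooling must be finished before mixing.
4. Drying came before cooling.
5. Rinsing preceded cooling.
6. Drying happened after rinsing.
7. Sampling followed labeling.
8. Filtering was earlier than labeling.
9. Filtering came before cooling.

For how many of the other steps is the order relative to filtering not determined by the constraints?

2

Forced after filtering: cooling, labeling, mixing, and sampling.
That leaves drying and rinsing with no forced order relative to filtering — 2.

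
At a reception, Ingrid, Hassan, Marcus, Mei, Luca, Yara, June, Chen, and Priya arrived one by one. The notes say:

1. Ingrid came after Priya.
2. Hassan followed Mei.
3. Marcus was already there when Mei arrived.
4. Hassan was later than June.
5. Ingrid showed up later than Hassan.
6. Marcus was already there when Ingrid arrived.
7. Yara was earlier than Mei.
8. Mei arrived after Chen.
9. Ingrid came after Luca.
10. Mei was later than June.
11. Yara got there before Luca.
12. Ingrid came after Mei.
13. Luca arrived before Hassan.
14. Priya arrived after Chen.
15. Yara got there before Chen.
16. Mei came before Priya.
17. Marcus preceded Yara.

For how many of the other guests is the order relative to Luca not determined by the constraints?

Forced before Luca: Marcus and Yara; forced after Luca: Hassan and Ingrid.
That leaves Chen, June, Mei, and Priya with no forced order relative to Luca — 4.

4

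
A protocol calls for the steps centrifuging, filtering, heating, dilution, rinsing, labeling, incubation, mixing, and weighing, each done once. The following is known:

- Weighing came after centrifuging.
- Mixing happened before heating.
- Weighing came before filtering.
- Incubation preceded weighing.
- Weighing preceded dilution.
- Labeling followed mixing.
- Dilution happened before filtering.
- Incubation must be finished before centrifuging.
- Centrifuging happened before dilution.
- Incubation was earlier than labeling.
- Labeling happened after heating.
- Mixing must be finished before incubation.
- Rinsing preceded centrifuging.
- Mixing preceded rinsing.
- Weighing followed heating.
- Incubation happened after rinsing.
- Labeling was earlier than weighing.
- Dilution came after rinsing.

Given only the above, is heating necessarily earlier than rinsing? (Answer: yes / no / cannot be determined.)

cannot be determined

No chain of stated constraints runs from heating to rinsing, and none runs from rinsing to heating either.
So the relative order of heating and rinsing is not fixed by the given facts.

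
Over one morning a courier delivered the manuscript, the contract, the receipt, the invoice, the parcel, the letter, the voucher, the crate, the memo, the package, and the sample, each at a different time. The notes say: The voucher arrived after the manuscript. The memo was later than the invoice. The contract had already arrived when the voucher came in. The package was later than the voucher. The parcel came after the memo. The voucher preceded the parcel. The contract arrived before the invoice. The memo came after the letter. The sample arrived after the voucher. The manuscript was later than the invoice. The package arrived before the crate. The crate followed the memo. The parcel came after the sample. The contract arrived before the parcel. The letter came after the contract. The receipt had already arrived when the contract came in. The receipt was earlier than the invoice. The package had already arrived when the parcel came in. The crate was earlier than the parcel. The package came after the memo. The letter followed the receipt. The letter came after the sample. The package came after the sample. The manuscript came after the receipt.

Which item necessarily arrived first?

the receipt

The receipt has a chain of constraints placing it before every other item, so the receipt must be first.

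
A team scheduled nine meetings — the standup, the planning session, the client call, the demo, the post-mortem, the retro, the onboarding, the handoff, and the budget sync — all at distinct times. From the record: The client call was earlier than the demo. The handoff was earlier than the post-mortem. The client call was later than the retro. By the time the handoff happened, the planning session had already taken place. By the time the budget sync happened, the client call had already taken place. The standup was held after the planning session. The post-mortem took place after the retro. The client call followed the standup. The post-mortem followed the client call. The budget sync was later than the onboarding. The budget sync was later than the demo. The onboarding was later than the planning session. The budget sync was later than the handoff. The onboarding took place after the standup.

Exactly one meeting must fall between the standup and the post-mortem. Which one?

Tracing the constraints gives the standup → the client call → the post-mortem, so the client call sits after the standup and before the post-mortem.
No other meeting is forced both after the standup and before the post-mortem.

the client call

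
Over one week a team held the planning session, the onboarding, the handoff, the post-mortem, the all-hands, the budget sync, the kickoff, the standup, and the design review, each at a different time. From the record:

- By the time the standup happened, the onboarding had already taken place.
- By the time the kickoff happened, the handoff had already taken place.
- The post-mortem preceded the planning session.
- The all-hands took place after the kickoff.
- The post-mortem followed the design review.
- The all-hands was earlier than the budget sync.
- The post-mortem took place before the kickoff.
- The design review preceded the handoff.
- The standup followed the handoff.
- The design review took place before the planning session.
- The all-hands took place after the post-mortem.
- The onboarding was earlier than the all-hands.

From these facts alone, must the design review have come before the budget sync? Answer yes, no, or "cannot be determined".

yes

Chain the constraints: the design review → the post-mortem → the all-hands → the budget sync. Each link is directly stated, so the design review comes before the budget sync.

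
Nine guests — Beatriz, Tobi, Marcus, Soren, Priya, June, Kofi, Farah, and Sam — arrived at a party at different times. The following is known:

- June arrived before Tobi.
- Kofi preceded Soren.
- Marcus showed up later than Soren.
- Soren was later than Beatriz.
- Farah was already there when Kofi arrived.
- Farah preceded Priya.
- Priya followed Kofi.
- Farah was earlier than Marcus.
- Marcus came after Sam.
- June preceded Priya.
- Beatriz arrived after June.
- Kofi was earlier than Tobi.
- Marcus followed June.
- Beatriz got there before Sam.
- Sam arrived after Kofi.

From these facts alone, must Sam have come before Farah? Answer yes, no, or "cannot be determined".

no

Tracing the constraints gives Farah → Kofi → Sam, so Farah must come before Sam.
That means Sam cannot be before Farah.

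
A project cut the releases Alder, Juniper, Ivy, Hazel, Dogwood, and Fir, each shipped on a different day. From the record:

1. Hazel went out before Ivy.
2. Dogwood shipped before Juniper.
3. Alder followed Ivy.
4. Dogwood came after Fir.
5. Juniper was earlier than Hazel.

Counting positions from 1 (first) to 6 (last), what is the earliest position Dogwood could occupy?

Fir must come before Dogwood — 1 forced predecessor.
Nothing else is forced ahead of Dogwood, so its earliest slot is position 1 + 1 = 2.

2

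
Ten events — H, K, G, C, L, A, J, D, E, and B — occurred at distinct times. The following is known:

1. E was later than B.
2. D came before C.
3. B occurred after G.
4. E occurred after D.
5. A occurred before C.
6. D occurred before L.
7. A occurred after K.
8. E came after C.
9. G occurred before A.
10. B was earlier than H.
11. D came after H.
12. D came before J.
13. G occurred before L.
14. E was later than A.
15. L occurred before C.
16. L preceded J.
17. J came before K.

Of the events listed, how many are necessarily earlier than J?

5

Directly stated before J: D and L.
B reaches J via B → H → D → J.
G reaches J via G → L → J.
H reaches J via H → D → J.
That's B, D, G, H, and L — 5 in all.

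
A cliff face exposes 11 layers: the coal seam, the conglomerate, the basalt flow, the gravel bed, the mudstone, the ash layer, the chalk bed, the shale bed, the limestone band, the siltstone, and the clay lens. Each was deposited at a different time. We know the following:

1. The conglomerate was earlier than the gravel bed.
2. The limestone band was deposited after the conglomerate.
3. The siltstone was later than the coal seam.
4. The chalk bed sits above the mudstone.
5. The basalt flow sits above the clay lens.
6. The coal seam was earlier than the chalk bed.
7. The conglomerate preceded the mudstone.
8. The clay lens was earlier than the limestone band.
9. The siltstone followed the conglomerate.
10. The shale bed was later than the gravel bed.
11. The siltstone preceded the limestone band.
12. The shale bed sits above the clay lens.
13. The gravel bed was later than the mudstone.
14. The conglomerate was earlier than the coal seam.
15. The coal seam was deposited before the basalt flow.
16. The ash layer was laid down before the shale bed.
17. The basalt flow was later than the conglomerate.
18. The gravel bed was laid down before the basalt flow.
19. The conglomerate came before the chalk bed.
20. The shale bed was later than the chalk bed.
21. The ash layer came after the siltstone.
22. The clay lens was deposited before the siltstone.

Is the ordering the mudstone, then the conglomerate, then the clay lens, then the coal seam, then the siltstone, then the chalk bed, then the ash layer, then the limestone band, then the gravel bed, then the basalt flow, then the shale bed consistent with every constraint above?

no

The constraints require the conglomerate before the mudstone, but in the proposed sequence the mudstone appears ahead of the conglomerate. That one violation is enough.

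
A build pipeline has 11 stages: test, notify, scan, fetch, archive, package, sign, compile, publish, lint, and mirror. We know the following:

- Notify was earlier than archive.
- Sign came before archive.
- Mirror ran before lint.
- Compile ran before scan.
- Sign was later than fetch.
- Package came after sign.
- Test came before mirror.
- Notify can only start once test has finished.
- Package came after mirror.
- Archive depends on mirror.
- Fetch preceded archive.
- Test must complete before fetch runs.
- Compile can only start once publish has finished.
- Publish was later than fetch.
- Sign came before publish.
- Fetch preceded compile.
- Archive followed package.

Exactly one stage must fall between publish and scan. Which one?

Tracing the constraints gives publish → compile → scan, so compile sits after publish and before scan.
No other stage is forced both after publish and before scan.

compile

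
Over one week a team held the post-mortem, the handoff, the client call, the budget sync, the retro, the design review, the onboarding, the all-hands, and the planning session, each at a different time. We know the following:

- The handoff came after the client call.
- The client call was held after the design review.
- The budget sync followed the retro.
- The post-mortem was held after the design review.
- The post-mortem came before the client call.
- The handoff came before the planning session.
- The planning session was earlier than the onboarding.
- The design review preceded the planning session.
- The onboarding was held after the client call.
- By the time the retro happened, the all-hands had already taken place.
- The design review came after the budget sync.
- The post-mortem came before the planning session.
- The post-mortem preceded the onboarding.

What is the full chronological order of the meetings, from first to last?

The constraints fix every adjacent pair, so only one ordering works:
the all-hands → the retro → the budget sync → the design review → the post-mortem → the client call → the handoff → the planning session → the onboarding.

the all-hands, the retro, the budget sync, the design review, the post-mortem, the client call, the handoff, the planning session, the onboarding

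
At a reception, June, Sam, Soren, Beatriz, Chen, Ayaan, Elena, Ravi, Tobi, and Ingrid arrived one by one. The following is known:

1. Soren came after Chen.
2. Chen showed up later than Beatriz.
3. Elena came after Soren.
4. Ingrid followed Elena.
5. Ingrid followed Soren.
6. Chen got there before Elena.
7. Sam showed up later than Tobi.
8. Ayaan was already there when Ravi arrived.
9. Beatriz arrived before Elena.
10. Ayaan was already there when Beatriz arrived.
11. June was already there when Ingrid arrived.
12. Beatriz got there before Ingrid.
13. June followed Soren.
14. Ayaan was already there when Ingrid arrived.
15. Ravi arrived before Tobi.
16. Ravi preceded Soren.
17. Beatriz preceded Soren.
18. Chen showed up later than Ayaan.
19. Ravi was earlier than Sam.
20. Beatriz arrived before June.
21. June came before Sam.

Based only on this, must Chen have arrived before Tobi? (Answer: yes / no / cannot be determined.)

cannot be determined

No chain of stated constraints runs from Chen to Tobi, and none runs from Tobi to Chen either.
So the relative order of Chen and Tobi is not fixed by the given facts.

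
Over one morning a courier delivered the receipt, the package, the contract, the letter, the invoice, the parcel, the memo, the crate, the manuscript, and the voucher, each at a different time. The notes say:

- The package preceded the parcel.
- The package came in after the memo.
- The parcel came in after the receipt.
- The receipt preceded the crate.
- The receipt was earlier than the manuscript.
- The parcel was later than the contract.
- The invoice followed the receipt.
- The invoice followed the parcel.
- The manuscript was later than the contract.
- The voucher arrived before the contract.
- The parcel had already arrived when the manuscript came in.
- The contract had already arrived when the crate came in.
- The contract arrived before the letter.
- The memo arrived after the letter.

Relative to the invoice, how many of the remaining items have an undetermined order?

2

Forced before the invoice: the contract, the letter, the memo, the package, the parcel, the receipt, and the voucher.
That leaves the crate and the manuscript with no forced order relative to the invoice — 2.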